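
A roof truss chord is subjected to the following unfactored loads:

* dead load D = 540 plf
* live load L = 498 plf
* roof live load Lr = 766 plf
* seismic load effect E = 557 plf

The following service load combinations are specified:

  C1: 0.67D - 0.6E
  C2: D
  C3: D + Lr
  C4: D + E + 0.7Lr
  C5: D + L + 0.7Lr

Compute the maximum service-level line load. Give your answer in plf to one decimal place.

1633.2 plf

C1: 0.67(540) - 0.6(557) = 27.6
C2: 1.0(540) = 540.0
C3: 1.0(540) + 1.0(766) = 1306.0
C4: 1.0(540) + 1.0(557) + 0.7(766) = 1633.2
C5: 1.0(540) + 1.0(498) + 0.7(766) = 1574.2
Maximum is from combination 4.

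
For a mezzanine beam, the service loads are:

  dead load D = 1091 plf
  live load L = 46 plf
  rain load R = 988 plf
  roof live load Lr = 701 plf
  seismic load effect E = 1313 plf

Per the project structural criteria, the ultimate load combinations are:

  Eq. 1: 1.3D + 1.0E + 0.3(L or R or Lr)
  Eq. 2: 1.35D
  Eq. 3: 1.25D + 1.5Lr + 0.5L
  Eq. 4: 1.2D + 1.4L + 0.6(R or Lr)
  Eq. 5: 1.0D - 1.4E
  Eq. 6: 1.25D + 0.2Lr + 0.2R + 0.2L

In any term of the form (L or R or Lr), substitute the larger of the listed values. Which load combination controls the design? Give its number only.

Combination 1

(L or R or Lr) → R = 988 plf; (R or Lr) → R = 988 plf.
Eq. 1: 1.3(1091) + 1.0(1313) + 0.3(988) = 1418.3 + 1313.0 + 296.4 = 3027.7
Eq. 2: 1.35(1091) = 1472.9
Eq. 3: 1.25(1091) + 1.5(701) + 0.5(46) = 1363.8 + 1051.5 + 23.0 = 2438.3
Eq. 4: 1.2(1091) + 1.4(46) + 0.6(988) = 1309.2 + 64.4 + 592.8 = 1966.4
Eq. 5: 1.0(1091) - 1.4(1313) = 1091.0 - 1838.2 = -747.2
Eq. 6: 1.25(1091) + 0.2(701) + 0.2(988) + 0.2(46) = 1363.8 + 140.2 + 197.6 + 9.2 = 1710.8
The largest value is 3027.7 plf from combination 1.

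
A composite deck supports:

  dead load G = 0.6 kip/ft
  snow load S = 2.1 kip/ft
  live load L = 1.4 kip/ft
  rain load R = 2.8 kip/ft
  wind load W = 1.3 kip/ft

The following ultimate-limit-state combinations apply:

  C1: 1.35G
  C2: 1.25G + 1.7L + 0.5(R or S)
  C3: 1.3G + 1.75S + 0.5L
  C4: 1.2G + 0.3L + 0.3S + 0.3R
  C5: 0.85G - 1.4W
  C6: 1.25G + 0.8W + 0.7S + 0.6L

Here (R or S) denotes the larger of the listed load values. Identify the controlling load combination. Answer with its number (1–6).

(R or S) → R = 2.8 kip/ft.
C1: 1.35(0.6) = 0.8
C2: 1.25(0.6) + 1.7(1.4) + 0.5(2.8) = 4.5
C3: 1.3(0.6) + 1.75(2.1) + 0.5(1.4) = 0.8 + 3.7 + 0.7 = 5.2
C4: 1.2(0.6) + 0.3(1.4) + 0.3(2.1) + 0.3(2.8) = 2.6
C5: 0.85(0.6) - 1.4(1.3) = 0.5 - 1.8 = -1.3
C6: 1.25(0.6) + 0.8(1.3) + 0.7(2.1) + 0.6(1.4) = 0.8 + 1.0 + 1.5 + 0.8 = 4.1
The largest value is 5.2 kip/ft from combination 3.

Combination 3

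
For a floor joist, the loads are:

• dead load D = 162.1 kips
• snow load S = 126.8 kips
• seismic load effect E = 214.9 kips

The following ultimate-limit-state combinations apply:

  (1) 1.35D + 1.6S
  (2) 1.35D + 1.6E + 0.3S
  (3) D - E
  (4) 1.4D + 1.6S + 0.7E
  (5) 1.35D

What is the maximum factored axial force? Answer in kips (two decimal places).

600.72 kips

(1) 1.35(162.1) + 1.6(126.8) = 218.84 + 202.88 = 421.72
(2) 1.35(162.1) + 1.6(214.9) + 0.3(126.8) = 218.84 + 343.84 + 38.04 = 600.72
(3) 1.0(162.1) - 1.0(214.9) = 162.10 - 214.90 = -52.80
(4) 1.4(162.1) + 1.6(126.8) + 0.7(214.9) = 226.94 + 202.88 + 150.43 = 580.25
(5) 1.35(162.1) = 218.84
The controlling combination is 2, giving 600.72 kips.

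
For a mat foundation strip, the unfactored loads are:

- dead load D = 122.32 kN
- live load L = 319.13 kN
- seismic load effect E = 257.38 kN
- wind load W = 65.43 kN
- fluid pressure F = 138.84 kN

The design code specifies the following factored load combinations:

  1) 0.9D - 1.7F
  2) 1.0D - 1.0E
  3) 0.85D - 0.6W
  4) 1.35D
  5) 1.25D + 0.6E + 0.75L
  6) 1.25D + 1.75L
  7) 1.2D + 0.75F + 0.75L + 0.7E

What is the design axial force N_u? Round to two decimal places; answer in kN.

1) 0.9(122.32) - 1.7(138.84) = 110.09 - 236.03 = -125.94
2) 1.0(122.32) - 1.0(257.38) = 122.32 - 257.38 = -135.06
3) 0.85(122.32) - 0.6(65.43) = 103.97 - 39.26 = 64.71
4) 1.35(122.32) = 165.13
5) 1.25(122.32) + 0.6(257.38) + 0.75(319.13) = 152.90 + 154.43 + 239.35 = 546.68
6) 1.25(122.32) + 1.75(319.13) = 152.90 + 558.48 = 711.38
7) 1.2(122.32) + 0.75(138.84) + 0.75(319.13) + 0.7(257.38) = 146.78 + 104.13 + 239.35 + 180.17 = 670.43
Combination 6 governs: N_u = 711.38 kN.

711.38 kN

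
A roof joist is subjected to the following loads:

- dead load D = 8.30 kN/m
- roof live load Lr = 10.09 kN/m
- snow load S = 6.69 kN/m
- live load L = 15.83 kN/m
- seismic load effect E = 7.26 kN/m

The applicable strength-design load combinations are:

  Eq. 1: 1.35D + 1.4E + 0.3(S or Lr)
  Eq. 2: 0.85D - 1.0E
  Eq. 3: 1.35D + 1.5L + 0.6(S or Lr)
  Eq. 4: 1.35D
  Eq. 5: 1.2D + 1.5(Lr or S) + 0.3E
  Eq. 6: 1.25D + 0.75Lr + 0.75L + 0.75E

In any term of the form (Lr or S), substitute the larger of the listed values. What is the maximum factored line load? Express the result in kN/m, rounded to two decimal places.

41.00 kN/m

(S or Lr) → Lr = 10.09 kN/m; (Lr or S) → Lr = 10.09 kN/m.
Eq. 1: 1.35(8.30) + 1.4(7.26) + 0.3(10.09) = 11.21 + 10.16 + 3.03 = 24.40
Eq. 2: 0.85(8.30) - 1.0(7.26) = -0.21
Eq. 3: 1.35(8.30) + 1.5(15.83) + 0.6(10.09) = 41.00
Eq. 4: 1.35(8.30) = 11.21
Eq. 5: 1.2(8.30) + 1.5(10.09) + 0.3(7.26) = 27.27
Eq. 6: 1.25(8.30) + 0.75(10.09) + 0.75(15.83) + 0.75(7.26) = 35.26
Combination 3 governs: w_u = 41.00 kN/m.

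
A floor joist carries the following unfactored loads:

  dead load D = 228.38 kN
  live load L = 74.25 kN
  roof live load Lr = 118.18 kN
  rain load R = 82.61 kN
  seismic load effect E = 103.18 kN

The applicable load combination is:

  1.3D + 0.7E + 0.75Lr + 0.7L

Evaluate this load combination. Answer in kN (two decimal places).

509.73 kN

1.3(228.38) + 0.7(103.18) + 0.75(118.18) + 0.7(74.25) = 509.73
P_u = 509.73 kN.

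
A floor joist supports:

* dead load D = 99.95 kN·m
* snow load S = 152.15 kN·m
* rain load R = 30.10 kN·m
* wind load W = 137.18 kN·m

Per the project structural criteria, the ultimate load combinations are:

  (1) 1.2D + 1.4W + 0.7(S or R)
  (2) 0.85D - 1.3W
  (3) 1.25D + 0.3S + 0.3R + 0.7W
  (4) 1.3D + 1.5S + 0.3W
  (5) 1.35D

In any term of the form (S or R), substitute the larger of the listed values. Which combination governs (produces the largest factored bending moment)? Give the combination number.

(S or R) → S = 152.15 kN·m.
(1) 1.2(99.95) + 1.4(137.18) + 0.7(152.15) = 119.94 + 192.05 + 106.51 = 418.50
(2) 0.85(99.95) - 1.3(137.18) = -93.38
(3) 1.25(99.95) + 0.3(152.15) + 0.3(30.10) + 0.7(137.18) = 275.64
(4) 1.3(99.95) + 1.5(152.15) + 0.3(137.18) = 399.31
(5) 1.35(99.95) = 134.93
The largest value is 418.50 kN·m from combination 1.

Combination 1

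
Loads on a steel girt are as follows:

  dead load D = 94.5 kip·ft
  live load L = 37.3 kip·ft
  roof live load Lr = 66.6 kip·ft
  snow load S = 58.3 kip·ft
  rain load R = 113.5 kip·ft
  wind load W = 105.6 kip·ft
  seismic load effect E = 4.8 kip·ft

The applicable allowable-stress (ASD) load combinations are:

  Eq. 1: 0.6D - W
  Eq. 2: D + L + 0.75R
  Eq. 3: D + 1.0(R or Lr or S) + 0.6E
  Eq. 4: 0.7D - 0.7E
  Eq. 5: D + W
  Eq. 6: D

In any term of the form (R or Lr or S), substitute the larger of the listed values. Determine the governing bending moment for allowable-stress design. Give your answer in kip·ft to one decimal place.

(R or Lr or S) → R = 113.5 kip·ft.
Eq. 1: 0.6(94.5) - 1.0(105.6) = 56.7 - 105.6 = -48.9
Eq. 2: 1.0(94.5) + 1.0(37.3) + 0.75(113.5) = 94.5 + 37.3 + 85.1 = 216.9
Eq. 3: 1.0(94.5) + 1.0(113.5) + 0.6(4.8) = 94.5 + 113.5 + 2.9 = 210.9
Eq. 4: 0.7(94.5) - 0.7(4.8) = 66.2 - 3.4 = 62.8
Eq. 5: 1.0(94.5) + 1.0(105.6) = 94.5 + 105.6 = 200.1
Eq. 6: 1.0(94.5) = 94.5
The controlling combination is 2, giving 216.9 kip·ft.

216.9 kip·ft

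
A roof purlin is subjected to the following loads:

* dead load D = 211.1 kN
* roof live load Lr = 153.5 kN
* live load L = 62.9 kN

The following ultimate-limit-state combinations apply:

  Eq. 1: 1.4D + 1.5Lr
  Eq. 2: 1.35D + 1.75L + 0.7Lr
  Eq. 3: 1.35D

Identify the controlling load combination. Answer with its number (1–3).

Eq. 1: 1.4(211.1) + 1.5(153.5) = 295.54 + 230.25 = 525.79
Eq. 2: 1.35(211.1) + 1.75(62.9) + 0.7(153.5) = 502.51
Eq. 3: 1.35(211.1) = 284.99
The largest value is 525.79 kN from combination 1.

Combination 1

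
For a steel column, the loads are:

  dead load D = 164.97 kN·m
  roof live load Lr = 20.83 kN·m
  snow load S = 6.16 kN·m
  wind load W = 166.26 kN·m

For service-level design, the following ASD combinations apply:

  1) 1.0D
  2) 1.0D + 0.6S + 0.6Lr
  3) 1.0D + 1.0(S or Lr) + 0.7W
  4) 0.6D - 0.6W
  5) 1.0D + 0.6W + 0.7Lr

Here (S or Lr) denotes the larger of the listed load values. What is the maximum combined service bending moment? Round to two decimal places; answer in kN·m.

(S or Lr) → Lr = 20.83 kN·m.
1) 1.0(164.97) = 164.97
2) 1.0(164.97) + 0.6(6.16) + 0.6(20.83) = 181.16
3) 1.0(164.97) + 1.0(20.83) + 0.7(166.26) = 302.18
4) 0.6(164.97) - 0.6(166.26) = -0.77
5) 1.0(164.97) + 0.6(166.26) + 0.7(20.83) = 279.31
Maximum is from combination 3.

302.18 kN·m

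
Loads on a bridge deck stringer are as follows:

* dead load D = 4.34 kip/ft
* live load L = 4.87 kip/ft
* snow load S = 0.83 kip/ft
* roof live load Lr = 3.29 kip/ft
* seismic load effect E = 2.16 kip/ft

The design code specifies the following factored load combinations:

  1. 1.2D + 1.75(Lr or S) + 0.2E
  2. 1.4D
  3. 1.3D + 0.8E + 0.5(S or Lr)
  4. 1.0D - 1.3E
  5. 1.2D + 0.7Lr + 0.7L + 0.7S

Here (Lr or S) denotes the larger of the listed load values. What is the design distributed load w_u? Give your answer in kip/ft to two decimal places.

11.50 kip/ft

(Lr or S) → Lr = 3.29 kip/ft; (S or Lr) → Lr = 3.29 kip/ft.
1. 1.2(4.34) + 1.75(3.29) + 0.2(2.16) = 5.21 + 5.76 + 0.43 = 11.40
2. 1.4(4.34) = 6.08
3. 1.3(4.34) + 0.8(2.16) + 0.5(3.29) = 5.64 + 1.73 + 1.65 = 9.02
4. 1.0(4.34) - 1.3(2.16) = 4.34 - 2.81 = 1.53
5. 1.2(4.34) + 0.7(3.29) + 0.7(4.87) + 0.7(0.83) = 5.21 + 2.30 + 3.41 + 0.58 = 11.50
Maximum is from combination 5.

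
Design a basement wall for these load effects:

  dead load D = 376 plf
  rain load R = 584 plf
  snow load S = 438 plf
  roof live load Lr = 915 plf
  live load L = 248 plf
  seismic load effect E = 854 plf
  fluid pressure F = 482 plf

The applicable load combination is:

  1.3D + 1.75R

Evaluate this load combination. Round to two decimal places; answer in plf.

1510.80 plf

1.3(376) + 1.75(584) = 1510.80
w_u = 1510.80 plf.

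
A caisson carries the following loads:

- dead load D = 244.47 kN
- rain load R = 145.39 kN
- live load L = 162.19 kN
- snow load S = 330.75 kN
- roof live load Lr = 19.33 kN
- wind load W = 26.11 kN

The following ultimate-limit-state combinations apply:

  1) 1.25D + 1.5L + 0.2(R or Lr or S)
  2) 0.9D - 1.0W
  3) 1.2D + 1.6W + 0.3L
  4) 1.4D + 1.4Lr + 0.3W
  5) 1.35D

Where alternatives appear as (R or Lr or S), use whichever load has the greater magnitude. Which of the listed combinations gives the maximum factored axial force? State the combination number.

Combination 1

(R or Lr or S) → S = 330.75 kN.
1) 1.25(244.47) + 1.5(162.19) + 0.2(330.75) = 615.02
2) 0.9(244.47) - 1.0(26.11) = 193.91
3) 1.2(244.47) + 1.6(26.11) + 0.3(162.19) = 383.80
4) 1.4(244.47) + 1.4(19.33) + 0.3(26.11) = 377.15
5) 1.35(244.47) = 330.03
The largest value is 615.02 kN from combination 1.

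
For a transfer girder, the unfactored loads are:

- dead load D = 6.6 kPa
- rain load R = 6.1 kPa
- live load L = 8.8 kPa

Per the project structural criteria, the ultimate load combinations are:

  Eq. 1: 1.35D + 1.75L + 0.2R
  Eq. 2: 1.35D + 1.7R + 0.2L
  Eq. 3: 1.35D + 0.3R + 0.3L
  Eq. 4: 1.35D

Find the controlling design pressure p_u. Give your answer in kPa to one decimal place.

Eq. 1: 1.35(6.6) + 1.75(8.8) + 0.2(6.1) = 25.5
Eq. 2: 1.35(6.6) + 1.7(6.1) + 0.2(8.8) = 21.0
Eq. 3: 1.35(6.6) + 0.3(6.1) + 0.3(8.8) = 13.4
Eq. 4: 1.35(6.6) = 8.9
Combination 1 governs: p_u = 25.5 kPa.

25.5 kPa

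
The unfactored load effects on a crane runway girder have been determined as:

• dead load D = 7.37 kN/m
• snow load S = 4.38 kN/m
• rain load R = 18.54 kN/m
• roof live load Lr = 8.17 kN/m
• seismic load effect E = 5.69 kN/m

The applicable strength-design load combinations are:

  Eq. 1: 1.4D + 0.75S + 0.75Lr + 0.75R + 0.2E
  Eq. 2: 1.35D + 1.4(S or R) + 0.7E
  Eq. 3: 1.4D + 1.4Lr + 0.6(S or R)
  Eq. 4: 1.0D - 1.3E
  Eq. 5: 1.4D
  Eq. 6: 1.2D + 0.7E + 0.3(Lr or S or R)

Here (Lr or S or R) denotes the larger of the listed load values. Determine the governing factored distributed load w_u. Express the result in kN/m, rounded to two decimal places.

(S or R) → R = 18.54 kN/m; (Lr or S or R) → R = 18.54 kN/m.
Eq. 1: 1.4(7.37) + 0.75(4.38) + 0.75(8.17) + 0.75(18.54) + 0.2(5.69) = 34.77
Eq. 2: 1.35(7.37) + 1.4(18.54) + 0.7(5.69) = 9.95 + 25.96 + 3.98 = 39.89
Eq. 3: 1.4(7.37) + 1.4(8.17) + 0.6(18.54) = 10.32 + 11.44 + 11.12 = 32.88
Eq. 4: 1.0(7.37) - 1.3(5.69) = 7.37 - 7.40 = -0.03
Eq. 5: 1.4(7.37) = 10.32
Eq. 6: 1.2(7.37) + 0.7(5.69) + 0.3(18.54) = 18.39
The controlling combination is 2, giving 39.89 kN/m.

39.89 kN/m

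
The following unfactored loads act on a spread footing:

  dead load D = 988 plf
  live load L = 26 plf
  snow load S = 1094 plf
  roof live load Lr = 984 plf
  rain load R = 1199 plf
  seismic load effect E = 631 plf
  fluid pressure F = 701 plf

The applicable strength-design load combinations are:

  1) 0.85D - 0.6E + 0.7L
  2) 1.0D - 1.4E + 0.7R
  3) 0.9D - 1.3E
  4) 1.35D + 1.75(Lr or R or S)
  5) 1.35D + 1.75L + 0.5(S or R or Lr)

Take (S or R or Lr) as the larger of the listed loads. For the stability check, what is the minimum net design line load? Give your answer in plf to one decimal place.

68.9 plf

(Lr or R or S) → R = 1199 plf; (S or R or Lr) → R = 1199 plf.
1) 0.85(988) - 0.6(631) + 0.7(26) = 839.8 - 378.6 + 18.2 = 479.4
2) 1.0(988) - 1.4(631) + 0.7(1199) = 988.0 - 883.4 + 839.3 = 943.9
3) 0.9(988) - 1.3(631) = 889.2 - 820.3 = 68.9
4) 1.35(988) + 1.75(1199) = 1333.8 + 2098.3 = 3432.1
5) 1.35(988) + 1.75(26) + 0.5(1199) = 1333.8 + 45.5 + 599.5 = 1978.8
Combination 3 gives the minimum: 68.9 plf.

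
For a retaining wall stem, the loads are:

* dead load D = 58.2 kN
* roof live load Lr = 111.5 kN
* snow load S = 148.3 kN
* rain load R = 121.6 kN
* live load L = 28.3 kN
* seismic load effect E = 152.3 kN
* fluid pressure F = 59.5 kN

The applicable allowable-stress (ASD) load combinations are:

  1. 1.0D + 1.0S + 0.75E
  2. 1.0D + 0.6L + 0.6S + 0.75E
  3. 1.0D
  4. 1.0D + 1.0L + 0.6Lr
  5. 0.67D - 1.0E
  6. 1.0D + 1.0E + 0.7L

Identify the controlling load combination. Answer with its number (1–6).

Combination 1

1. 1.0(58.2) + 1.0(148.3) + 0.75(152.3) = 320.73
2. 1.0(58.2) + 0.6(28.3) + 0.6(148.3) + 0.75(152.3) = 278.39
3. 1.0(58.2) = 58.20
4. 1.0(58.2) + 1.0(28.3) + 0.6(111.5) = 153.40
5. 0.67(58.2) - 1.0(152.3) = -113.31
6. 1.0(58.2) + 1.0(152.3) + 0.7(28.3) = 230.31
The largest value is 320.73 kN from combination 1.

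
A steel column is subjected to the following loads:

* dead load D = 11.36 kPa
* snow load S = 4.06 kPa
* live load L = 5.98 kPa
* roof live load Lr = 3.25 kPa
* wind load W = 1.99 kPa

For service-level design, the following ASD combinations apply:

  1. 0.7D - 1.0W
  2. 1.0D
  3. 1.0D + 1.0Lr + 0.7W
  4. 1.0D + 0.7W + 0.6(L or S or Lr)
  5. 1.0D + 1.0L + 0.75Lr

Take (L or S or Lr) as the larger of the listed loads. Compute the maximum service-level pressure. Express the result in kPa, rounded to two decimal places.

(L or S or Lr) → L = 5.98 kPa.
1. 0.7(11.36) - 1.0(1.99) = 5.96
2. 1.0(11.36) = 11.36
3. 1.0(11.36) + 1.0(3.25) + 0.7(1.99) = 16.00
4. 1.0(11.36) + 0.7(1.99) + 0.6(5.98) = 16.34
5. 1.0(11.36) + 1.0(5.98) + 0.75(3.25) = 19.78
Combination 5 governs: p = 19.78 kPa.

19.78 kPa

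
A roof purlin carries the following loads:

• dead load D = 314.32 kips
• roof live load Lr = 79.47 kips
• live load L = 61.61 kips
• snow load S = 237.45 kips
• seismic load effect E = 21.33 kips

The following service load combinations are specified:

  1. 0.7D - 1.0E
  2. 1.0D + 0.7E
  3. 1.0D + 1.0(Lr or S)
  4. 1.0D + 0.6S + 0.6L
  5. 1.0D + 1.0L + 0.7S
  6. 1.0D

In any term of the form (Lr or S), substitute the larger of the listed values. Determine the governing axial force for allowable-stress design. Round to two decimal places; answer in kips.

551.77 kips

(Lr or S) → S = 237.45 kips.
1. 0.7(314.32) - 1.0(21.33) = 220.02 - 21.33 = 198.69
2. 1.0(314.32) + 0.7(21.33) = 314.32 + 14.93 = 329.25
3. 1.0(314.32) + 1.0(237.45) = 314.32 + 237.45 = 551.77
4. 1.0(314.32) + 0.6(237.45) + 0.6(61.61) = 314.32 + 142.47 + 36.97 = 493.76
5. 1.0(314.32) + 1.0(61.61) + 0.7(237.45) = 314.32 + 61.61 + 166.22 = 542.15
6. 1.0(314.32) = 314.32
Maximum is from combination 3.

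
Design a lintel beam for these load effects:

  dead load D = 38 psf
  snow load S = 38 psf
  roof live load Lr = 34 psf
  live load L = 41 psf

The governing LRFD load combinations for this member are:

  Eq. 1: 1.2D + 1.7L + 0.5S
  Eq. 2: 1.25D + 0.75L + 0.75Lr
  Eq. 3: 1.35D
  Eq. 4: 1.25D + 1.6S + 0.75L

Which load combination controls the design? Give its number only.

Eq. 1: 1.2(38) + 1.7(41) + 0.5(38) = 45.60 + 69.70 + 19.00 = 134.30
Eq. 2: 1.25(38) + 0.75(41) + 0.75(34) = 47.50 + 30.75 + 25.50 = 103.75
Eq. 3: 1.35(38) = 51.30
Eq. 4: 1.25(38) + 1.6(38) + 0.75(41) = 47.50 + 60.80 + 30.75 = 139.05
The largest value is 139.05 psf from combination 4.

Combination 4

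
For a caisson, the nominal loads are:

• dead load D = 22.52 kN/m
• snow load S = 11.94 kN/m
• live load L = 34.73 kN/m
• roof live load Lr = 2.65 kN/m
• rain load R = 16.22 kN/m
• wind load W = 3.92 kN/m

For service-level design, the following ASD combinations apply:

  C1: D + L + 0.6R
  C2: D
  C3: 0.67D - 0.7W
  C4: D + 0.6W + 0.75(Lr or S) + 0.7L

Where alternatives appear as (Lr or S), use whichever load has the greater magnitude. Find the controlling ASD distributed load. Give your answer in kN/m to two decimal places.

(Lr or S) → S = 11.94 kN/m.
C1: 1.0(22.52) + 1.0(34.73) + 0.6(16.22) = 22.52 + 34.73 + 9.73 = 66.98
C2: 1.0(22.52) = 22.52
C3: 0.67(22.52) - 0.7(3.92) = 12.34
C4: 1.0(22.52) + 0.6(3.92) + 0.75(11.94) + 0.7(34.73) = 22.52 + 2.35 + 8.96 + 24.31 = 58.14
Maximum is from combination 1.

66.98 kN/m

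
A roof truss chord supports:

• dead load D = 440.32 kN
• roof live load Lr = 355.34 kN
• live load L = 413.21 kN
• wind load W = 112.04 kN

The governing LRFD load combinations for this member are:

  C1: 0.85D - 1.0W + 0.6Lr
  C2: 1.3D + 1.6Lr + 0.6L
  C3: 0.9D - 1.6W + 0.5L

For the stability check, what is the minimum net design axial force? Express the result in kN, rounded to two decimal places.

C1: 0.85(440.32) - 1.0(112.04) + 0.6(355.34) = 475.44
C2: 1.3(440.32) + 1.6(355.34) + 0.6(413.21) = 572.42 + 568.54 + 247.93 = 1388.89
C3: 0.9(440.32) - 1.6(112.04) + 0.5(413.21) = 423.63
Combination 3 gives the minimum: 423.63 kN.

423.63 kN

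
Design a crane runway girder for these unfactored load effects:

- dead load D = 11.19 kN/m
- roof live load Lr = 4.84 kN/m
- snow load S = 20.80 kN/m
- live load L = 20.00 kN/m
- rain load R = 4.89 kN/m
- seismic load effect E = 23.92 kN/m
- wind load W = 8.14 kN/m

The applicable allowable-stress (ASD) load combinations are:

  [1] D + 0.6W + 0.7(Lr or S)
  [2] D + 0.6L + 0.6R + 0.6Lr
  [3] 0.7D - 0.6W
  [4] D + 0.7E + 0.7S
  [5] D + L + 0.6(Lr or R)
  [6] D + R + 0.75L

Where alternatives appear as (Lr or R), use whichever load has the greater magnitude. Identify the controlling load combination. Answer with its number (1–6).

Combination 4

(Lr or S) → S = 20.80 kN/m; (Lr or R) → R = 4.89 kN/m.
[1] 1.0(11.19) + 0.6(8.14) + 0.7(20.80) = 11.19 + 4.88 + 14.56 = 30.63
[2] 1.0(11.19) + 0.6(20.00) + 0.6(4.89) + 0.6(4.84) = 29.03
[3] 0.7(11.19) - 0.6(8.14) = 7.83 - 4.88 = 2.95
[4] 1.0(11.19) + 0.7(23.92) + 0.7(20.80) = 11.19 + 16.74 + 14.56 = 42.49
[5] 1.0(11.19) + 1.0(20.00) + 0.6(4.89) = 11.19 + 20.00 + 2.93 = 34.12
[6] 1.0(11.19) + 1.0(4.89) + 0.75(20.00) = 11.19 + 4.89 + 15.00 = 31.08
The largest value is 42.49 kN/m from combination 4.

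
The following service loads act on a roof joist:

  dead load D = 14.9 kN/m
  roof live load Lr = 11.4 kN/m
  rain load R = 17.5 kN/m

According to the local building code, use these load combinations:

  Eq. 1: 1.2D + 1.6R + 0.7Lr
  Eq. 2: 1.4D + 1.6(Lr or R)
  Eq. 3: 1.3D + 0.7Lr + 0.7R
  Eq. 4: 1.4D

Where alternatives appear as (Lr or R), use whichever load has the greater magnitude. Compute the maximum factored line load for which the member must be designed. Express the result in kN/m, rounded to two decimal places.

(Lr or R) → R = 17.5 kN/m.
Eq. 1: 1.2(14.9) + 1.6(17.5) + 0.7(11.4) = 17.88 + 28.00 + 7.98 = 53.86
Eq. 2: 1.4(14.9) + 1.6(17.5) = 20.86 + 28.00 = 48.86
Eq. 3: 1.3(14.9) + 0.7(11.4) + 0.7(17.5) = 19.37 + 7.98 + 12.25 = 39.60
Eq. 4: 1.4(14.9) = 20.86
The controlling combination is 1, giving 53.86 kN/m.

53.86 kN/m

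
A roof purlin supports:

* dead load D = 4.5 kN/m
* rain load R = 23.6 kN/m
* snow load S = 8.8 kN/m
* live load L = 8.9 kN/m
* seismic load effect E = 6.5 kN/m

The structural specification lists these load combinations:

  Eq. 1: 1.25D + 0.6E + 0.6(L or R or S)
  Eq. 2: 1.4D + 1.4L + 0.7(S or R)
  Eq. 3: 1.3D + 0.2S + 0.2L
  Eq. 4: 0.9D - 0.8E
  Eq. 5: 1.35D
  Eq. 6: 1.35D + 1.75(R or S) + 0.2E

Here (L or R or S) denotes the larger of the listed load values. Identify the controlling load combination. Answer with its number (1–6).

Combination 6

(L or R or S) → R = 23.6 kN/m; (S or R) → R = 23.6 kN/m; (R or S) → R = 23.6 kN/m.
Eq. 1: 1.25(4.5) + 0.6(6.5) + 0.6(23.6) = 5.6 + 3.9 + 14.2 = 23.7
Eq. 2: 1.4(4.5) + 1.4(8.9) + 0.7(23.6) = 6.3 + 12.5 + 16.5 = 35.3
Eq. 3: 1.3(4.5) + 0.2(8.8) + 0.2(8.9) = 9.4
Eq. 4: 0.9(4.5) - 0.8(6.5) = -1.2
Eq. 5: 1.35(4.5) = 6.1
Eq. 6: 1.35(4.5) + 1.75(23.6) + 0.2(6.5) = 6.1 + 41.3 + 1.3 = 48.7
The largest value is 48.7 kN/m from combination 6.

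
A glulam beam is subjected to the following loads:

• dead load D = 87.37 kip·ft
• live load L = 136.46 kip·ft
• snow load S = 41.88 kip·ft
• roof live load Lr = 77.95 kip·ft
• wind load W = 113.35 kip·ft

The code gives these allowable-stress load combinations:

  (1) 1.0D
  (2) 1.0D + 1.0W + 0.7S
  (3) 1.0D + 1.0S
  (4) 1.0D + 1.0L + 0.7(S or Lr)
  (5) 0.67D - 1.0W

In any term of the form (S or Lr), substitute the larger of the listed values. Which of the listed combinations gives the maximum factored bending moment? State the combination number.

(S or Lr) → Lr = 77.95 kip·ft.
(1) 1.0(87.37) = 87.37
(2) 1.0(87.37) + 1.0(113.35) + 0.7(41.88) = 87.37 + 113.35 + 29.32 = 230.04
(3) 1.0(87.37) + 1.0(41.88) = 87.37 + 41.88 = 129.25
(4) 1.0(87.37) + 1.0(136.46) + 0.7(77.95) = 87.37 + 136.46 + 54.57 = 278.40
(5) 0.67(87.37) - 1.0(113.35) = 58.54 - 113.35 = -54.81
The largest value is 278.40 kip·ft from combination 4.

Combination 4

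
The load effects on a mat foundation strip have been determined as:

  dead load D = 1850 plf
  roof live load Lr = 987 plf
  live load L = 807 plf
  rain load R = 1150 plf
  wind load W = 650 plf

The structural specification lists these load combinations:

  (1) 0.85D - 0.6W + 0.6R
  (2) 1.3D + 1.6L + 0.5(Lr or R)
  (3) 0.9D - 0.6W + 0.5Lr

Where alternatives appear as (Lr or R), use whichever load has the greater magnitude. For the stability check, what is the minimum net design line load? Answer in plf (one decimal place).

(Lr or R) → R = 1150 plf.
(1) 0.85(1850) - 0.6(650) + 0.6(1150) = 1572.5 - 390.0 + 690.0 = 1872.5
(2) 1.3(1850) + 1.6(807) + 0.5(1150) = 2405.0 + 1291.2 + 575.0 = 4271.2
(3) 0.9(1850) - 0.6(650) + 0.5(987) = 1665.0 - 390.0 + 493.5 = 1768.5
Combination 3 gives the minimum: 1768.5 plf.

1768.5 plf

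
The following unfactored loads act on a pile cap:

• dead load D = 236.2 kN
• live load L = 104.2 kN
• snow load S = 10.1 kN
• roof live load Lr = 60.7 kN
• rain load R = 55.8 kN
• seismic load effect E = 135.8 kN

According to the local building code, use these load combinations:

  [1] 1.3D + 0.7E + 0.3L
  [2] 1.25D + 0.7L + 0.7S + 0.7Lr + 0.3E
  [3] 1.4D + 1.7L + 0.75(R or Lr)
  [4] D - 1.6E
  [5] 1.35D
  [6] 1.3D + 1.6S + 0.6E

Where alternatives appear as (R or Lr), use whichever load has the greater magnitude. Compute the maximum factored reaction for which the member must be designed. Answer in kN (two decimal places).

(R or Lr) → Lr = 60.7 kN.
[1] 1.3(236.2) + 0.7(135.8) + 0.3(104.2) = 307.06 + 95.06 + 31.26 = 433.38
[2] 1.25(236.2) + 0.7(104.2) + 0.7(10.1) + 0.7(60.7) + 0.3(135.8) = 295.25 + 72.94 + 7.07 + 42.49 + 40.74 = 458.49
[3] 1.4(236.2) + 1.7(104.2) + 0.75(60.7) = 330.68 + 177.14 + 45.53 = 553.35
[4] 1.0(236.2) - 1.6(135.8) = 236.20 - 217.28 = 18.92
[5] 1.35(236.2) = 318.87
[6] 1.3(236.2) + 1.6(10.1) + 0.6(135.8) = 307.06 + 16.16 + 81.48 = 404.70
The controlling combination is 3, giving 553.35 kN.

553.35 kN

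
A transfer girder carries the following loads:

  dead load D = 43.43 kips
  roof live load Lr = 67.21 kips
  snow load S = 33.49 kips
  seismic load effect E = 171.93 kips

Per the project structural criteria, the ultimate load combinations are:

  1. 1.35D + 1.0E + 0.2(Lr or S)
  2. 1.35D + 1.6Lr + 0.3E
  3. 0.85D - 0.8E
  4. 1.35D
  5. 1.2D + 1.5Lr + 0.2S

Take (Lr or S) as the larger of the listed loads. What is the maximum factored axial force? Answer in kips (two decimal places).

(Lr or S) → Lr = 67.21 kips.
1. 1.35(43.43) + 1.0(171.93) + 0.2(67.21) = 58.63 + 171.93 + 13.44 = 244.00
2. 1.35(43.43) + 1.6(67.21) + 0.3(171.93) = 58.63 + 107.54 + 51.58 = 217.75
3. 0.85(43.43) - 0.8(171.93) = -100.63
4. 1.35(43.43) = 58.63
5. 1.2(43.43) + 1.5(67.21) + 0.2(33.49) = 159.63
The controlling combination is 1, giving 244.00 kips.

244.00 kips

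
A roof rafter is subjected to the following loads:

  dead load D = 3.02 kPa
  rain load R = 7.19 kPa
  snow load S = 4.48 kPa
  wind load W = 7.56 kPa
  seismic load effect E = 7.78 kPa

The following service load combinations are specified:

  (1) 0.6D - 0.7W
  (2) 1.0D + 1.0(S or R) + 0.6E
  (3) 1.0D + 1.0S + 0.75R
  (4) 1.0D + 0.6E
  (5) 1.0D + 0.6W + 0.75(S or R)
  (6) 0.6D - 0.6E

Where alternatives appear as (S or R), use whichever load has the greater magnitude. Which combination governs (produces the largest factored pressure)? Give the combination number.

(S or R) → R = 7.19 kPa.
(1) 0.6(3.02) - 0.7(7.56) = 1.81 - 5.29 = -3.48
(2) 1.0(3.02) + 1.0(7.19) + 0.6(7.78) = 3.02 + 7.19 + 4.67 = 14.88
(3) 1.0(3.02) + 1.0(4.48) + 0.75(7.19) = 3.02 + 4.48 + 5.39 = 12.89
(4) 1.0(3.02) + 0.6(7.78) = 3.02 + 4.67 = 7.69
(5) 1.0(3.02) + 0.6(7.56) + 0.75(7.19) = 3.02 + 4.54 + 5.39 = 12.95
(6) 0.6(3.02) - 0.6(7.78) = 1.81 - 4.67 = -2.86
The largest value is 14.88 kPa from combination 2.

Combination 2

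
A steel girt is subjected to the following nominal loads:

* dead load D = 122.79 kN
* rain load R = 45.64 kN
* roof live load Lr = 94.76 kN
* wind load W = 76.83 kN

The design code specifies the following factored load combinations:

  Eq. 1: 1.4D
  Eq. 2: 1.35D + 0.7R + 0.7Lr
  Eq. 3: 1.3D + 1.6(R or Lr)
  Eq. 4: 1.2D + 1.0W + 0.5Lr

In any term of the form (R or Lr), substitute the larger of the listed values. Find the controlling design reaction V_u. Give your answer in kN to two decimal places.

(R or Lr) → Lr = 94.76 kN.
Eq. 1: 1.4(122.79) = 171.91
Eq. 2: 1.35(122.79) + 0.7(45.64) + 0.7(94.76) = 165.77 + 31.95 + 66.33 = 264.05
Eq. 3: 1.3(122.79) + 1.6(94.76) = 311.24
Eq. 4: 1.2(122.79) + 1.0(76.83) + 0.5(94.76) = 147.35 + 76.83 + 47.38 = 271.56
The controlling combination is 3, giving 311.24 kN.

311.24 kN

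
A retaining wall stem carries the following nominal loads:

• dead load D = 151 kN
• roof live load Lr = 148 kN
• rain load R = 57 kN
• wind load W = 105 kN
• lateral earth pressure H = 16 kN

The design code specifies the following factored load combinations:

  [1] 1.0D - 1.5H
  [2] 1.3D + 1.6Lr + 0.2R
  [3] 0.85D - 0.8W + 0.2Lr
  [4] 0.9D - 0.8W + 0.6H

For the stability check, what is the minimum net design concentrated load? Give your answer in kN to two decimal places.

[1] 1.0(151) - 1.5(16) = 151.00 - 24.00 = 127.00
[2] 1.3(151) + 1.6(148) + 0.2(57) = 196.30 + 236.80 + 11.40 = 444.50
[3] 0.85(151) - 0.8(105) + 0.2(148) = 128.35 - 84.00 + 29.60 = 73.95
[4] 0.9(151) - 0.8(105) + 0.6(16) = 135.90 - 84.00 + 9.60 = 61.50
Combination 4 gives the minimum: 61.50 kN.

61.50 kN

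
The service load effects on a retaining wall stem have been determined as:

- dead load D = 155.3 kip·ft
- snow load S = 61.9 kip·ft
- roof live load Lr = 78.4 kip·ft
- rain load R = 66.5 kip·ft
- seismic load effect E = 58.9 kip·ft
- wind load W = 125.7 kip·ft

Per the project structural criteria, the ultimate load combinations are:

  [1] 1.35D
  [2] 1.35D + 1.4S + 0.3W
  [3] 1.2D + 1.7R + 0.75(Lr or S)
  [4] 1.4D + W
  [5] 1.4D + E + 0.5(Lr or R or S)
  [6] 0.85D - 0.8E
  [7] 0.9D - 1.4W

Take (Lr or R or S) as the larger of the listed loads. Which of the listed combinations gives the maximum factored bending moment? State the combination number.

(Lr or S) → Lr = 78.4 kip·ft; (Lr or R or S) → Lr = 78.4 kip·ft.
[1] 1.35(155.3) = 209.66
[2] 1.35(155.3) + 1.4(61.9) + 0.3(125.7) = 334.03
[3] 1.2(155.3) + 1.7(66.5) + 0.75(78.4) = 358.21
[4] 1.4(155.3) + 1.0(125.7) = 343.12
[5] 1.4(155.3) + 1.0(58.9) + 0.5(78.4) = 315.52
[6] 0.85(155.3) - 0.8(58.9) = 84.89
[7] 0.9(155.3) - 1.4(125.7) = -36.21
The largest value is 358.21 kip·ft from combination 3.

Combination 3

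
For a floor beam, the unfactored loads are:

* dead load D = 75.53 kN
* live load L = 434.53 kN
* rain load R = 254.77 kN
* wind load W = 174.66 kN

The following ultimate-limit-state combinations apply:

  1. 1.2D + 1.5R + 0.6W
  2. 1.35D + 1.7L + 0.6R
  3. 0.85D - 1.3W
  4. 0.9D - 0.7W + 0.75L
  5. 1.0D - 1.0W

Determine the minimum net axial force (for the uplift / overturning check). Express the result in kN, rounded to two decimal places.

1. 1.2(75.53) + 1.5(254.77) + 0.6(174.66) = 577.59
2. 1.35(75.53) + 1.7(434.53) + 0.6(254.77) = 101.97 + 738.70 + 152.86 = 993.53
3. 0.85(75.53) - 1.3(174.66) = 64.20 - 227.06 = -162.86
4. 0.9(75.53) - 0.7(174.66) + 0.75(434.53) = 271.61
5. 1.0(75.53) - 1.0(174.66) = 75.53 - 174.66 = -99.13
Combination 3 gives the minimum: -162.86 kN.

-162.86 kN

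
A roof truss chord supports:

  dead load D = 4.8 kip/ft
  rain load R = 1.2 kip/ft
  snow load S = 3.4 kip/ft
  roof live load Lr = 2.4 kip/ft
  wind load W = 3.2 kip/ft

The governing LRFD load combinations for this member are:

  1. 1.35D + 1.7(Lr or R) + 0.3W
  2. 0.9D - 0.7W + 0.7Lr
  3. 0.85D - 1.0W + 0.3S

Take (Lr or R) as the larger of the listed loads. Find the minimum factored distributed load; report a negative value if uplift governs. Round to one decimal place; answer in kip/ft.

(Lr or R) → Lr = 2.4 kip/ft.
1. 1.35(4.8) + 1.7(2.4) + 0.3(3.2) = 11.5
2. 0.9(4.8) - 0.7(3.2) + 0.7(2.4) = 4.3 - 2.2 + 1.7 = 3.8
3. 0.85(4.8) - 1.0(3.2) + 0.3(3.4) = 4.1 - 3.2 + 1.0 = 1.9
Combination 3 gives the minimum: 1.9 kip/ft.

1.9 kip/ft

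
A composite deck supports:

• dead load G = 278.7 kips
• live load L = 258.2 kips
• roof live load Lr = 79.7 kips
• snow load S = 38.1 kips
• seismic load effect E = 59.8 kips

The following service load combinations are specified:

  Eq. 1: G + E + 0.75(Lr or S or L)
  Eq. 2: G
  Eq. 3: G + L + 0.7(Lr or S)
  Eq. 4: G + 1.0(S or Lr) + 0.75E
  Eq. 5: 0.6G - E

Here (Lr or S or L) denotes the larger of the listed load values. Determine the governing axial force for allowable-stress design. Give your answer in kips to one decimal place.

592.7 kips

(Lr or S or L) → L = 258.2 kips; (Lr or S) → Lr = 79.7 kips; (S or Lr) → Lr = 79.7 kips.
Eq. 1: 1.0(278.7) + 1.0(59.8) + 0.75(258.2) = 278.7 + 59.8 + 193.7 = 532.2
Eq. 2: 1.0(278.7) = 278.7
Eq. 3: 1.0(278.7) + 1.0(258.2) + 0.7(79.7) = 278.7 + 258.2 + 55.8 = 592.7
Eq. 4: 1.0(278.7) + 1.0(79.7) + 0.75(59.8) = 278.7 + 79.7 + 44.9 = 403.3
Eq. 5: 0.6(278.7) - 1.0(59.8) = 167.2 - 59.8 = 107.4
Combination 3 governs: P = 592.7 kips.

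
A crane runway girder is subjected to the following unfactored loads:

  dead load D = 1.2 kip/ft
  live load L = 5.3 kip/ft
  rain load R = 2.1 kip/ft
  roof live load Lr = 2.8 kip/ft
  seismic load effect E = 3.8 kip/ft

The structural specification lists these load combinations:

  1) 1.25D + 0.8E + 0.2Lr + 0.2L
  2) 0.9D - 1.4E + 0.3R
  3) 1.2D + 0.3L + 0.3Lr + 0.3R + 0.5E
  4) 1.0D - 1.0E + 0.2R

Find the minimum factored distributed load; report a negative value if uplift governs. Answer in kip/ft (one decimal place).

-3.6 kip/ft

1) 1.25(1.2) + 0.8(3.8) + 0.2(2.8) + 0.2(5.3) = 6.2
2) 0.9(1.2) - 1.4(3.8) + 0.3(2.1) = -3.6
3) 1.2(1.2) + 0.3(5.3) + 0.3(2.8) + 0.3(2.1) + 0.5(3.8) = 6.4
4) 1.0(1.2) - 1.0(3.8) + 0.2(2.1) = -2.2
Combination 2 gives the minimum: -3.6 kip/ft.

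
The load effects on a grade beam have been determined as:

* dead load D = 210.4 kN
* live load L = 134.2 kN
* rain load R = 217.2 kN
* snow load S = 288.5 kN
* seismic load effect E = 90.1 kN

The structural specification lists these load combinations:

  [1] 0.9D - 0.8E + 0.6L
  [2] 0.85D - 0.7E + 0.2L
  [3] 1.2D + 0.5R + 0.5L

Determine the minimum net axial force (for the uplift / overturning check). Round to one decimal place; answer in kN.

[1] 0.9(210.4) - 0.8(90.1) + 0.6(134.2) = 189.4 - 72.1 + 80.5 = 197.8
[2] 0.85(210.4) - 0.7(90.1) + 0.2(134.2) = 142.6
[3] 1.2(210.4) + 0.5(217.2) + 0.5(134.2) = 252.5 + 108.6 + 67.1 = 428.2
Combination 2 gives the minimum: 142.6 kN.

142.6 kN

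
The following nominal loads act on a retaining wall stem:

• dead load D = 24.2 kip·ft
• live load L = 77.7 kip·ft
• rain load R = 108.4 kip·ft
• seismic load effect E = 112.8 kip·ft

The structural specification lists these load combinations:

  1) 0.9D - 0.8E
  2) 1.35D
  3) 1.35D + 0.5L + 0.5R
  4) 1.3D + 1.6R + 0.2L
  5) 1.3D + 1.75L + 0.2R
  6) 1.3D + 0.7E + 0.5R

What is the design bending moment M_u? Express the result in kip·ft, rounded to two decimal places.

220.44 kip·ft

1) 0.9(24.2) - 0.8(112.8) = 21.78 - 90.24 = -68.46
2) 1.35(24.2) = 32.67
3) 1.35(24.2) + 0.5(77.7) + 0.5(108.4) = 32.67 + 38.85 + 54.20 = 125.72
4) 1.3(24.2) + 1.6(108.4) + 0.2(77.7) = 31.46 + 173.44 + 15.54 = 220.44
5) 1.3(24.2) + 1.75(77.7) + 0.2(108.4) = 31.46 + 135.98 + 21.68 = 189.12
6) 1.3(24.2) + 0.7(112.8) + 0.5(108.4) = 31.46 + 78.96 + 54.20 = 164.62
Maximum is from combination 4.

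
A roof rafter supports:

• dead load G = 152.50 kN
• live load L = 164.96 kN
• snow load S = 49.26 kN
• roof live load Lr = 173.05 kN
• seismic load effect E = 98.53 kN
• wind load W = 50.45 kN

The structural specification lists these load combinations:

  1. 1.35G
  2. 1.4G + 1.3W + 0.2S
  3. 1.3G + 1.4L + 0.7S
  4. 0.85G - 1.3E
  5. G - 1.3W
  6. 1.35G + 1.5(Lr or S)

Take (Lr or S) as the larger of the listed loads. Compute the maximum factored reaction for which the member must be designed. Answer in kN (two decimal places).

(Lr or S) → Lr = 173.05 kN.
1. 1.35(152.50) = 205.88
2. 1.4(152.50) + 1.3(50.45) + 0.2(49.26) = 213.50 + 65.59 + 9.85 = 288.94
3. 1.3(152.50) + 1.4(164.96) + 0.7(49.26) = 463.68
4. 0.85(152.50) - 1.3(98.53) = 129.63 - 128.09 = 1.54
5. 1.0(152.50) - 1.3(50.45) = 86.92
6. 1.35(152.50) + 1.5(173.05) = 465.45
Combination 6 governs: V_u = 465.45 kN.

465.45 kN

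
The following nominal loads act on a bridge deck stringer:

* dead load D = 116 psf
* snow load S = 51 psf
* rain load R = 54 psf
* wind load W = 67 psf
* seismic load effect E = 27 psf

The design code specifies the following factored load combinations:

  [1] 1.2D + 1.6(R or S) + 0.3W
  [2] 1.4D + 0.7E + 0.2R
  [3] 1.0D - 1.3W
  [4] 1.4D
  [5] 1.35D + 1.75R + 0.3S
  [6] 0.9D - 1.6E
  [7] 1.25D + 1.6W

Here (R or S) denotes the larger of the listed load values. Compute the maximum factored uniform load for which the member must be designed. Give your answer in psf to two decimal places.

(R or S) → R = 54 psf.
[1] 1.2(116) + 1.6(54) + 0.3(67) = 139.20 + 86.40 + 20.10 = 245.70
[2] 1.4(116) + 0.7(27) + 0.2(54) = 162.40 + 18.90 + 10.80 = 192.10
[3] 1.0(116) - 1.3(67) = 116.00 - 87.10 = 28.90
[4] 1.4(116) = 162.40
[5] 1.35(116) + 1.75(54) + 0.3(51) = 156.60 + 94.50 + 15.30 = 266.40
[6] 0.9(116) - 1.6(27) = 104.40 - 43.20 = 61.20
[7] 1.25(116) + 1.6(67) = 145.00 + 107.20 = 252.20
Maximum is from combination 5.

266.40 psf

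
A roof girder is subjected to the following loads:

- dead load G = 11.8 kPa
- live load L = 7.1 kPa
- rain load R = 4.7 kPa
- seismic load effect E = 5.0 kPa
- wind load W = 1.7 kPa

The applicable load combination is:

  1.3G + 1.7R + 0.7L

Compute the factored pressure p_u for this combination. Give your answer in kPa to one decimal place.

1.3(11.8) + 1.7(4.7) + 0.7(7.1) = 28.3
p_u = 28.3 kPa.

28.3 kPa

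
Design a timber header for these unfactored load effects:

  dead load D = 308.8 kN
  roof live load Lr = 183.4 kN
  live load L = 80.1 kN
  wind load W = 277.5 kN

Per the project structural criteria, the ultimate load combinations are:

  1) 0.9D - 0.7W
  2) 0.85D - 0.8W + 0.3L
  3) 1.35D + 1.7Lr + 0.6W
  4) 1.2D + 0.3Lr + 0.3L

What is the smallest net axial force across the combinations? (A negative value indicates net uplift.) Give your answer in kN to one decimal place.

1) 0.9(308.8) - 0.7(277.5) = 83.7
2) 0.85(308.8) - 0.8(277.5) + 0.3(80.1) = 64.5
3) 1.35(308.8) + 1.7(183.4) + 0.6(277.5) = 895.2
4) 1.2(308.8) + 0.3(183.4) + 0.3(80.1) = 449.6
Combination 2 gives the minimum: 64.5 kN.

64.5 kN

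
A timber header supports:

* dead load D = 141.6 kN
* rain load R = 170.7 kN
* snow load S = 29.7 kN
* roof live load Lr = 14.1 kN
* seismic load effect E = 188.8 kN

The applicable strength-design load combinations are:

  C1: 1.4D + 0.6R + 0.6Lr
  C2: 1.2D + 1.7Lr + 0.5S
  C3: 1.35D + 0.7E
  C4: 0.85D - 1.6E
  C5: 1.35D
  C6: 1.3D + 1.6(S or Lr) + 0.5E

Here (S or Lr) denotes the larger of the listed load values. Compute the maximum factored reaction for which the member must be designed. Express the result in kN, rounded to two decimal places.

326.00 kN

(S or Lr) → S = 29.7 kN.
C1: 1.4(141.6) + 0.6(170.7) + 0.6(14.1) = 309.12
C2: 1.2(141.6) + 1.7(14.1) + 0.5(29.7) = 208.74
C3: 1.35(141.6) + 0.7(188.8) = 323.32
C4: 0.85(141.6) - 1.6(188.8) = -181.72
C5: 1.35(141.6) = 191.16
C6: 1.3(141.6) + 1.6(29.7) + 0.5(188.8) = 326.00
Maximum is from combination 6.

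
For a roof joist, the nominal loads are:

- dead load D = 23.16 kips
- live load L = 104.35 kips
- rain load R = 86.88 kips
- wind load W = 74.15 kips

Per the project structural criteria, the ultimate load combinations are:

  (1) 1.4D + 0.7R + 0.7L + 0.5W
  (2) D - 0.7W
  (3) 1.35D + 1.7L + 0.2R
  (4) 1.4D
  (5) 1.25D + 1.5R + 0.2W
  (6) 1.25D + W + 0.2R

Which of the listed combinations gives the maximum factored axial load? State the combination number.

(1) 1.4(23.16) + 0.7(86.88) + 0.7(104.35) + 0.5(74.15) = 203.36
(2) 1.0(23.16) - 0.7(74.15) = -28.75
(3) 1.35(23.16) + 1.7(104.35) + 0.2(86.88) = 226.04
(4) 1.4(23.16) = 32.42
(5) 1.25(23.16) + 1.5(86.88) + 0.2(74.15) = 174.10
(6) 1.25(23.16) + 1.0(74.15) + 0.2(86.88) = 120.48
The largest value is 226.04 kips from combination 3.

Combination 3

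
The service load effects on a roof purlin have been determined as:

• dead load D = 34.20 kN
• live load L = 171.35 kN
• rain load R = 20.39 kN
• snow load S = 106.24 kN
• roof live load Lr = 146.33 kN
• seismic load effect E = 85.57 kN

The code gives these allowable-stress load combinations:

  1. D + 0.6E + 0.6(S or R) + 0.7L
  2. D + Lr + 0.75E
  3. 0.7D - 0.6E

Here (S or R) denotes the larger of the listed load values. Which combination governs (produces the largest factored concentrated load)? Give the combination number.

Combination 1

(S or R) → S = 106.24 kN.
1. 1.0(34.20) + 0.6(85.57) + 0.6(106.24) + 0.7(171.35) = 34.20 + 51.34 + 63.74 + 119.95 = 269.23
2. 1.0(34.20) + 1.0(146.33) + 0.75(85.57) = 34.20 + 146.33 + 64.18 = 244.71
3. 0.7(34.20) - 0.6(85.57) = 23.94 - 51.34 = -27.40
The largest value is 269.23 kN from combination 1.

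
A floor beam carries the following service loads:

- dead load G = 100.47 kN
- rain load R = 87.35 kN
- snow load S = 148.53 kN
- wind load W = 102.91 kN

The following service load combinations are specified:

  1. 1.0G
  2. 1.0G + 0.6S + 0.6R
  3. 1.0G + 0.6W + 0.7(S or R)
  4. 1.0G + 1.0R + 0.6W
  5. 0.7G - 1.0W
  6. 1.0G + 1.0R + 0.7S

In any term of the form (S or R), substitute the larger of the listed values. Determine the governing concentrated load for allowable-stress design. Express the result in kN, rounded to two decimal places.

291.79 kN

(S or R) → S = 148.53 kN.
1. 1.0(100.47) = 100.47
2. 1.0(100.47) + 0.6(148.53) + 0.6(87.35) = 100.47 + 89.12 + 52.41 = 242.00
3. 1.0(100.47) + 0.6(102.91) + 0.7(148.53) = 100.47 + 61.75 + 103.97 = 266.19
4. 1.0(100.47) + 1.0(87.35) + 0.6(102.91) = 100.47 + 87.35 + 61.75 = 249.57
5. 0.7(100.47) - 1.0(102.91) = 70.33 - 102.91 = -32.58
6. 1.0(100.47) + 1.0(87.35) + 0.7(148.53) = 100.47 + 87.35 + 103.97 = 291.79
Combination 6 governs: P = 291.79 kN.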